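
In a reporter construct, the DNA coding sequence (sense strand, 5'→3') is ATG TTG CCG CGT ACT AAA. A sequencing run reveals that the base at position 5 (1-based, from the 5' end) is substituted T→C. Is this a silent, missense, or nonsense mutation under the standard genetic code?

missense

Position 5 falls in codon 2: TTG → Leu.
After the substitution the codon is TCG → Ser.
Leu ≠ Ser, so this is a missense mutation.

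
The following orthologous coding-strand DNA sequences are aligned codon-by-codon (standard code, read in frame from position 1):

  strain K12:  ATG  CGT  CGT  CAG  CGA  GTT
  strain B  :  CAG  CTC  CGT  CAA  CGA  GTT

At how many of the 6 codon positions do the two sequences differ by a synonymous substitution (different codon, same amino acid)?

1

Codon 1: ATG Met / CAG Gln — nonsynonymous.
Codon 2: CGT Arg / CTC Leu — nonsynonymous.
Codon 3: CGT Arg / CGT Arg — identical.
Codon 4: CAG Gln / CAA Gln — synonymous.
Codon 5: CGA Arg / CGA Arg — identical.
Codon 6: GTT Val / GTT Val — identical.
Synonymous differences: 1.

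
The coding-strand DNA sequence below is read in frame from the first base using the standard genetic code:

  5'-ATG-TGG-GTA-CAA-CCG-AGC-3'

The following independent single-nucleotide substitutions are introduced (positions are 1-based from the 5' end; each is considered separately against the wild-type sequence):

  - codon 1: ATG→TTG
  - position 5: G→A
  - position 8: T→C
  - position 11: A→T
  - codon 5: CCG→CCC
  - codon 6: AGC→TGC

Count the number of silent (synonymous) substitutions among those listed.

Codon 1: ATG (Met) → TTG (Leu) — missense.
Codon 2: TGG (Trp) → TAG (Stop) — nonsense.
Codon 3: GTA (Val) → GCA (Ala) — missense.
Codon 4: CAA (Gln) → CTA (Leu) — missense.
Codon 5: CCG (Pro) → CCC (Pro) — synonymous.
Codon 6: AGC (Ser) → TGC (Cys) — missense.
Synonymous: 1 of 6.

1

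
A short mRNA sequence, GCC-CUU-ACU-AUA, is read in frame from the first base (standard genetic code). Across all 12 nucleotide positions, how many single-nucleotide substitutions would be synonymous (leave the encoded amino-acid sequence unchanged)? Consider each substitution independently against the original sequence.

11

Codon 1 (GCC, Ala): 3 synonymous substitutions.
Codon 2 (CUU, Leu): 3 synonymous substitutions.
Codon 3 (ACU, Thr): 3 synonymous substitutions.
Codon 4 (AUA, Ile): 2 synonymous substitutions.
Total: 3 + 3 + 3 + 2 = 11.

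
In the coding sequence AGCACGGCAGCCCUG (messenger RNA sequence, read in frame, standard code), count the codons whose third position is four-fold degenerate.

Codon 1 AGC (Ser): third position 2-fold.
Codon 2 ACG (Thr): third position 4-fold.
Codon 3 GCA (Ala): third position 4-fold.
Codon 4 GCC (Ala): third position 4-fold.
Codon 5 CUG (Leu): third position 4-fold.
Four-fold degenerate third positions: 4.

4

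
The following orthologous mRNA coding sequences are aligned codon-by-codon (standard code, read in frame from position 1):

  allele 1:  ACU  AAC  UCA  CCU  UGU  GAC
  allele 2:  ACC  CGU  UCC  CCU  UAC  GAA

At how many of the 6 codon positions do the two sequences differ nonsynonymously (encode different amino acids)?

3

Codon 1: ACU Thr / ACC Thr — synonymous.
Codon 2: AAC Asn / CGU Arg — nonsynonymous.
Codon 3: UCA Ser / UCC Ser — synonymous.
Codon 4: CCU Pro / CCU Pro — identical.
Codon 5: UGU Cys / UAC Tyr — nonsynonymous.
Codon 6: GAC Asp / GAA Glu — nonsynonymous.
Nonsynonymous differences: 3.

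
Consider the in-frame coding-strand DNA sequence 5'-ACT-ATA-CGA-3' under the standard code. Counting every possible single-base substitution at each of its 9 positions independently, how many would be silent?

9

Codon 1 (ACT, Thr): 3 synonymous substitutions.
Codon 2 (ATA, Ile): 2 synonymous substitutions.
Codon 3 (CGA, Arg): 4 synonymous substitutions.
Total: 3 + 2 + 4 = 9.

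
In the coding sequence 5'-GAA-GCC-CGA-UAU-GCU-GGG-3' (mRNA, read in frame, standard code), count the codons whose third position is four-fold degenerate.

Codon 1 GAA (Glu): third position 2-fold.
Codon 2 GCC (Ala): third position 4-fold.
Codon 3 CGA (Arg): third position 4-fold.
Codon 4 UAU (Tyr): third position 2-fold.
Codon 5 GCU (Ala): third position 4-fold.
Codon 6 GGG (Gly): third position 4-fold.
Four-fold degenerate third positions: 4.

4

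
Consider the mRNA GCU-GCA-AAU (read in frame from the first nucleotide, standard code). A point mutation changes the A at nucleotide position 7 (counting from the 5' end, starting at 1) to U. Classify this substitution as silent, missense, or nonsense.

missense

Position 7 falls in codon 3: AAU → Asn.
After the substitution the codon is UAU → Tyr.
Asn ≠ Tyr, so this is a missense mutation.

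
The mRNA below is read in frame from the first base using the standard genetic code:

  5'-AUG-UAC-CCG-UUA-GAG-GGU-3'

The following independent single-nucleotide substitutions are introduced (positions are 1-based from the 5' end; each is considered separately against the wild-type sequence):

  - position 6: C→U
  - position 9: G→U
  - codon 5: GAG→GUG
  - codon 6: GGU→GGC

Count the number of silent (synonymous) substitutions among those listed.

Codon 2: UAC (Tyr) → UAU (Tyr) — synonymous.
Codon 3: CCG (Pro) → CCU (Pro) — synonymous.
Codon 5: GAG (Glu) → GUG (Val) — missense.
Codon 6: GGU (Gly) → GGC (Gly) — synonymous.
Synonymous: 3 of 4.

3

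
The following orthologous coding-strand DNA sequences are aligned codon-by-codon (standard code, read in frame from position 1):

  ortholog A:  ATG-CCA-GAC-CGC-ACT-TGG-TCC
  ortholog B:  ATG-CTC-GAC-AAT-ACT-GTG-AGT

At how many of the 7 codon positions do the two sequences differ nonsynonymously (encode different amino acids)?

3

Codon 1: ATG Met / ATG Met — identical.
Codon 2: CCA Pro / CTC Leu — nonsynonymous.
Codon 3: GAC Asp / GAC Asp — identical.
Codon 4: CGC Arg / AAT Asn — nonsynonymous.
Codon 5: ACT Thr / ACT Thr — identical.
Codon 6: TGG Trp / GTG Val — nonsynonymous.
Codon 7: TCC Ser / AGT Ser — synonymous.
Nonsynonymous differences: 3.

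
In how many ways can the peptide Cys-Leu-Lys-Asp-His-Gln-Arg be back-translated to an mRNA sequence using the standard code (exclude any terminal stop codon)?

Cys: 2 codons.
Leu: 6 codons.
Lys: 2 codons.
Asp: 2 codons.
His: 2 codons.
Gln: 2 codons.
Arg: 6 codons.
2 × 6 × 2 × 2 × 2 × 2 × 6 = 1152.

1152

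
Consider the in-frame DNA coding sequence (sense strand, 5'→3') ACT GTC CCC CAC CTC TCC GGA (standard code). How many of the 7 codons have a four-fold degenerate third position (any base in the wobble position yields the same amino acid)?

6

Codon 1 ACT (Thr): third position 4-fold.
Codon 2 GTC (Val): third position 4-fold.
Codon 3 CCC (Pro): third position 4-fold.
Codon 4 CAC (His): third position 2-fold.
Codon 5 CTC (Leu): third position 4-fold.
Codon 6 TCC (Ser): third position 4-fold.
Codon 7 GGA (Gly): third position 4-fold.
Four-fold degenerate third positions: 6.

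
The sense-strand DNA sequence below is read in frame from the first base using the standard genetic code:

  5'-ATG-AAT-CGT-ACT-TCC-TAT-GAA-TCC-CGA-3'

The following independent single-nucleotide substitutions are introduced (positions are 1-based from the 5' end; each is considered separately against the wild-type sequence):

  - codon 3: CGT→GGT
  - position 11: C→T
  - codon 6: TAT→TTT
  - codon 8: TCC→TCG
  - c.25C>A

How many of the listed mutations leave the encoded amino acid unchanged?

2

Codon 3: CGT (Arg) → GGT (Gly) — missense.
Codon 4: ACT (Thr) → ATT (Ile) — missense.
Codon 6: TAT (Tyr) → TTT (Phe) — missense.
Codon 8: TCC (Ser) → TCG (Ser) — synonymous.
Codon 9: CGA (Arg) → AGA (Arg) — synonymous.
Synonymous: 2 of 5.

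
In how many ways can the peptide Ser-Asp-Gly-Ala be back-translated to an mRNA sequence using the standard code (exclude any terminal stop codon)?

Ser: 6 codons.
Asp: 2 codons.
Gly: 4 codons.
Ala: 4 codons.
6 × 2 × 4 × 4 = 192.

192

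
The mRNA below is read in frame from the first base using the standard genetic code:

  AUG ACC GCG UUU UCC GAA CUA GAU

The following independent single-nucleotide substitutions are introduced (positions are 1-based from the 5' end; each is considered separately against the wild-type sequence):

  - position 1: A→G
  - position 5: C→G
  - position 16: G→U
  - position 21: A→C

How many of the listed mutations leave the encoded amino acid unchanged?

Codon 1: AUG (Met) → GUG (Val) — missense.
Codon 2: ACC (Thr) → AGC (Ser) — missense.
Codon 6: GAA (Glu) → UAA (Stop) — nonsense.
Codon 7: CUA (Leu) → CUC (Leu) — synonymous.
Synonymous: 1 of 4.

1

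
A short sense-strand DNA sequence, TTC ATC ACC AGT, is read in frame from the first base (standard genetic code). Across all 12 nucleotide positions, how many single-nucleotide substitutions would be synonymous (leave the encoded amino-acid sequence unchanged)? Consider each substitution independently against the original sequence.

7

Codon 1 (TTC, Phe): 1 synonymous substitution.
Codon 2 (ATC, Ile): 2 synonymous substitutions.
Codon 3 (ACC, Thr): 3 synonymous substitutions.
Codon 4 (AGT, Ser): 1 synonymous substitution.
Total: 1 + 2 + 3 + 1 = 7.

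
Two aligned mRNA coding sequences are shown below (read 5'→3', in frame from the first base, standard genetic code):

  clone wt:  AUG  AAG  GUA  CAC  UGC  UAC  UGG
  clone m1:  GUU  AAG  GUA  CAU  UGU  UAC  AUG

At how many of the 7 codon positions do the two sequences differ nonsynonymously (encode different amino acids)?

2

Codon 1: AUG Met / GUU Val — nonsynonymous.
Codon 2: AAG Lys / AAG Lys — identical.
Codon 3: GUA Val / GUA Val — identical.
Codon 4: CAC His / CAU His — synonymous.
Codon 5: UGC Cys / UGU Cys — synonymous.
Codon 6: UAC Tyr / UAC Tyr — identical.
Codon 7: UGG Trp / AUG Met — nonsynonymous.
Nonsynonymous differences: 2.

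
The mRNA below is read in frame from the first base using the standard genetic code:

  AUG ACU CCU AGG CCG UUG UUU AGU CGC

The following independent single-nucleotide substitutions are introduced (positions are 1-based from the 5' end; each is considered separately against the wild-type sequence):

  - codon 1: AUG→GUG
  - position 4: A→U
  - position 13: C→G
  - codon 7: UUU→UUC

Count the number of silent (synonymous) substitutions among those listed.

1

Codon 1: AUG (Met) → GUG (Val) — missense.
Codon 2: ACU (Thr) → UCU (Ser) — missense.
Codon 5: CCG (Pro) → GCG (Ala) — missense.
Codon 7: UUU (Phe) → UUC (Phe) — synonymous.
Synonymous: 1 of 4.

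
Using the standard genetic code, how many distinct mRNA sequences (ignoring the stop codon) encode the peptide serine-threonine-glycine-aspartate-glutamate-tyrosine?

768

Ser: 6 codons.
Thr: 4 codons.
Gly: 4 codons.
Asp: 2 codons.
Glu: 2 codons.
Tyr: 2 codons.
6 × 4 × 4 × 2 × 2 × 2 = 768.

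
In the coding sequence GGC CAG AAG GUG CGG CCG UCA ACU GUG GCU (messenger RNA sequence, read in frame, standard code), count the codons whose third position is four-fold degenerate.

Codon 1 GGC (Gly): third position 4-fold.
Codon 2 CAG (Gln): third position 2-fold.
Codon 3 AAG (Lys): third position 2-fold.
Codon 4 GUG (Val): third position 4-fold.
Codon 5 CGG (Arg): third position 4-fold.
Codon 6 CCG (Pro): third position 4-fold.
Codon 7 UCA (Ser): third position 4-fold.
Codon 8 ACU (Thr): third position 4-fold.
Codon 9 GUG (Val): third position 4-fold.
Codon 10 GCU (Ala): third position 4-fold.
Four-fold degenerate third positions: 8.

8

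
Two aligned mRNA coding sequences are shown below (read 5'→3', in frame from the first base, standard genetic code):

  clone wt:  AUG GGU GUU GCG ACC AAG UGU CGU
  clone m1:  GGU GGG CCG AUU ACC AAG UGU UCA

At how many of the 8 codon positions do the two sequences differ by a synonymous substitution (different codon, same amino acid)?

Codon 1: AUG Met / GGU Gly — nonsynonymous.
Codon 2: GGU Gly / GGG Gly — synonymous.
Codon 3: GUU Val / CCG Pro — nonsynonymous.
Codon 4: GCG Ala / AUU Ile — nonsynonymous.
Codon 5: ACC Thr / ACC Thr — identical.
Codon 6: AAG Lys / AAG Lys — identical.
Codon 7: UGU Cys / UGU Cys — identical.
Codon 8: CGU Arg / UCA Ser — nonsynonymous.
Synonymous differences: 1.

1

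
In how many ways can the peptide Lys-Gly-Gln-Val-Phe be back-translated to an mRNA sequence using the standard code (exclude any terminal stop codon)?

128

Lys: 2 codons.
Gly: 4 codons.
Gln: 2 codons.
Val: 4 codons.
Phe: 2 codons.
2 × 4 × 2 × 4 × 2 = 128.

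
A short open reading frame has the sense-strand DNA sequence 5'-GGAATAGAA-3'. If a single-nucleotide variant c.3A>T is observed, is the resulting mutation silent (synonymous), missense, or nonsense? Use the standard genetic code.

silent

Position 3 falls in codon 1: GGA → Gly.
After the substitution the codon is GGT → Gly.
Both encode Gly, so the change is synonymous.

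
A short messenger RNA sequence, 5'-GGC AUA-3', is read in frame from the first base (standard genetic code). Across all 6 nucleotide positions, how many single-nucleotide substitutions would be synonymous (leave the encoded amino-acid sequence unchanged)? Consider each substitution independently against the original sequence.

Codon 1 (GGC, Gly): 3 synonymous substitutions.
Codon 2 (AUA, Ile): 2 synonymous substitutions.
Total: 3 + 2 = 5.

5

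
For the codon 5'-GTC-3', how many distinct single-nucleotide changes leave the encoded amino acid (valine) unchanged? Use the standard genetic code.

Position 1: none → 0 synonymous.
Position 2: none → 0 synonymous.
Position 3: GTT, GTA, GTG → 3 synonymous.
Total: 0 + 0 + 3 = 3.

3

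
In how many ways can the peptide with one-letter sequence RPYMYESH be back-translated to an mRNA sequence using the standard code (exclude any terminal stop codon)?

Arg: 6 codons.
Pro: 4 codons.
Tyr: 2 codons.
Met: 1 codon.
Tyr: 2 codons.
Glu: 2 codons.
Ser: 6 codons.
His: 2 codons.
6 × 4 × 2 × 1 × 2 × 2 × 6 × 2 = 2304.

2304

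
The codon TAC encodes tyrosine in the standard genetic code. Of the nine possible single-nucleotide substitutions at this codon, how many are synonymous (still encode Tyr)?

1

Position 1: none → 0 synonymous.
Position 2: none → 0 synonymous.
Position 3: TAT → 1 synonymous.
Total: 0 + 0 + 1 = 1.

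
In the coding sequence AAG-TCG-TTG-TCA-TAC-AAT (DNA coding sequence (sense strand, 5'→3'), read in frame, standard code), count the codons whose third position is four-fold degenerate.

Codon 1 AAG (Lys): third position 2-fold.
Codon 2 TCG (Ser): third position 4-fold.
Codon 3 TTG (Leu): third position 2-fold.
Codon 4 TCA (Ser): third position 4-fold.
Codon 5 TAC (Tyr): third position 2-fold.
Codon 6 AAT (Asn): third position 2-fold.
Four-fold degenerate third positions: 2.

2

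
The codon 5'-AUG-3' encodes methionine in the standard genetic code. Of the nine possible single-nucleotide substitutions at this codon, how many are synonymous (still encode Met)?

0

Position 1: none → 0 synonymous.
Position 2: none → 0 synonymous.
Position 3: none → 0 synonymous.
Total: 0 + 0 + 0 = 0.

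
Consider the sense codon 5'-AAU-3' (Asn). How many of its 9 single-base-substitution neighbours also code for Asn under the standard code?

1

Position 1: none → 0 synonymous.
Position 2: none → 0 synonymous.
Position 3: AAC → 1 synonymous.
Total: 0 + 0 + 1 = 1.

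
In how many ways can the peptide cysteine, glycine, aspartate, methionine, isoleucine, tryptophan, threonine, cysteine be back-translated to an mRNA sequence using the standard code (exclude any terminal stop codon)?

384

Cys: 2 codons.
Gly: 4 codons.
Asp: 2 codons.
Met: 1 codon.
Ile: 3 codons.
Trp: 1 codon.
Thr: 4 codons.
Cys: 2 codons.
2 × 4 × 2 × 1 × 3 × 1 × 4 × 2 = 384.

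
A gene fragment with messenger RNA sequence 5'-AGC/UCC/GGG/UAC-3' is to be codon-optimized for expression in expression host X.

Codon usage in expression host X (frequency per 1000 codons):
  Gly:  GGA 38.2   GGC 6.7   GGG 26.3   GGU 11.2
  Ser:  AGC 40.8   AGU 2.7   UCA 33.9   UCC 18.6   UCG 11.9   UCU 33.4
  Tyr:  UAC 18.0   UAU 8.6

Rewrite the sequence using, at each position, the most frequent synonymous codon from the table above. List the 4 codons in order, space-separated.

AGC AGC GGA UAC

Codon 1 (Ser): best is AGC at 40.8.
Codon 2 (Ser): best is AGC at 40.8.
Codon 3 (Gly): best is GGA at 38.2.
Codon 4 (Tyr): best is UAC at 18.0.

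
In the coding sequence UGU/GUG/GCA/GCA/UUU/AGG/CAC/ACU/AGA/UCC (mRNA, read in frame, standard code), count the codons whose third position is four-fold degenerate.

Codon 1 UGU (Cys): third position 2-fold.
Codon 2 GUG (Val): third position 4-fold.
Codon 3 GCA (Ala): third position 4-fold.
Codon 4 GCA (Ala): third position 4-fold.
Codon 5 UUU (Phe): third position 2-fold.
Codon 6 AGG (Arg): third position 2-fold.
Codon 7 CAC (His): third position 2-fold.
Codon 8 ACU (Thr): third position 4-fold.
Codon 9 AGA (Arg): third position 2-fold.
Codon 10 UCC (Ser): third position 4-fold.
Four-fold degenerate third positions: 5.

5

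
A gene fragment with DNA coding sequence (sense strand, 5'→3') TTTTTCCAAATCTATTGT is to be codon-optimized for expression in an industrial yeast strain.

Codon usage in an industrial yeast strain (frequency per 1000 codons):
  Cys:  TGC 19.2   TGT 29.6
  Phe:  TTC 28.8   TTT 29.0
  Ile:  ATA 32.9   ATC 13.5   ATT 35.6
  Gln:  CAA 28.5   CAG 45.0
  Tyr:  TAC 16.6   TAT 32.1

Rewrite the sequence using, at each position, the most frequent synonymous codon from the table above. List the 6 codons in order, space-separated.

TTT TTT CAG ATT TAT TGT

Codon 1 (Phe): best is TTT at 29.0.
Codon 2 (Phe): best is TTT at 29.0.
Codon 3 (Gln): best is CAG at 45.0.
Codon 4 (Ile): best is ATT at 35.6.
Codon 5 (Tyr): best is TAT at 32.1.
Codon 6 (Cys): best is TGT at 29.6.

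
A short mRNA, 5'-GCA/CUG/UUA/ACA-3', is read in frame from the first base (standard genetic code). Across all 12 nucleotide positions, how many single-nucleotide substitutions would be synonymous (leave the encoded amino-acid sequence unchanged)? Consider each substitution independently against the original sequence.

Codon 1 (GCA, Ala): 3 synonymous substitutions.
Codon 2 (CUG, Leu): 4 synonymous substitutions.
Codon 3 (UUA, Leu): 2 synonymous substitutions.
Codon 4 (ACA, Thr): 3 synonymous substitutions.
Total: 3 + 4 + 2 + 3 = 12.

12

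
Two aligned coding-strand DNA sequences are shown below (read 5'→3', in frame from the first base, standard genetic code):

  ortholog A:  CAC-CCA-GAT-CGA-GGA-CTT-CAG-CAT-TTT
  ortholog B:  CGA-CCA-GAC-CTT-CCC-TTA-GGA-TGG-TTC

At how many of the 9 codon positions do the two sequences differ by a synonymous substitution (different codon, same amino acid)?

Codon 1: CAC His / CGA Arg — nonsynonymous.
Codon 2: CCA Pro / CCA Pro — identical.
Codon 3: GAT Asp / GAC Asp — synonymous.
Codon 4: CGA Arg / CTT Leu — nonsynonymous.
Codon 5: GGA Gly / CCC Pro — nonsynonymous.
Codon 6: CTT Leu / TTA Leu — synonymous.
Codon 7: CAG Gln / GGA Gly — nonsynonymous.
Codon 8: CAT His / TGG Trp — nonsynonymous.
Codon 9: TTT Phe / TTC Phe — synonymous.
Synonymous differences: 3.

3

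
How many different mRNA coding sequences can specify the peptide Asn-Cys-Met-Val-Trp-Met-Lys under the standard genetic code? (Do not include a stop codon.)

32

Asn: 2 codons.
Cys: 2 codons.
Met: 1 codon.
Val: 4 codons.
Trp: 1 codon.
Met: 1 codon.
Lys: 2 codons.
2 × 2 × 1 × 4 × 1 × 1 × 2 = 32.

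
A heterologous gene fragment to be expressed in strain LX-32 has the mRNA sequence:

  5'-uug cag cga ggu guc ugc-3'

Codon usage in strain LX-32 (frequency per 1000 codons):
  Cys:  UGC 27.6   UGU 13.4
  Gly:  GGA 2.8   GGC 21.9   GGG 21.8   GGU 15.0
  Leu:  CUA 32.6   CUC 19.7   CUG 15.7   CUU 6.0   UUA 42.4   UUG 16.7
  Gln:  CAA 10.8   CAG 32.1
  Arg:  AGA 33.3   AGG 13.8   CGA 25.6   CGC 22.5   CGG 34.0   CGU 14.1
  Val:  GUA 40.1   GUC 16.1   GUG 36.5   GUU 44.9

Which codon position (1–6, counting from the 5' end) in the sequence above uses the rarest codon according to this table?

Codon 1 UUG (Leu): 16.7 per 1000.
Codon 2 CAG (Gln): 32.1 per 1000.
Codon 3 CGA (Arg): 25.6 per 1000.
Codon 4 GGU (Gly): 15.0 per 1000.
Codon 5 GUC (Val): 16.1 per 1000.
Codon 6 UGC (Cys): 27.6 per 1000.
Lowest frequency is 15.0 at codon 4.

4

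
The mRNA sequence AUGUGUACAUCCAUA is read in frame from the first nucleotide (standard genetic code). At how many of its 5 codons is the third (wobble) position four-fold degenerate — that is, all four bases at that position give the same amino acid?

Codon 1 AUG (Met): third position 1-fold.
Codon 2 UGU (Cys): third position 2-fold.
Codon 3 ACA (Thr): third position 4-fold.
Codon 4 UCC (Ser): third position 4-fold.
Codon 5 AUA (Ile): third position 3-fold.
Four-fold degenerate third positions: 2.

2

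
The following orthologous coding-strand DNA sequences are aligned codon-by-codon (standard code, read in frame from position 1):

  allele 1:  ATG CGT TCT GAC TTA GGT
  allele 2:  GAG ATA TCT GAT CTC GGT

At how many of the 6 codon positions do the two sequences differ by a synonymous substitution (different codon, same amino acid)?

2

Codon 1: ATG Met / GAG Glu — nonsynonymous.
Codon 2: CGT Arg / ATA Ile — nonsynonymous.
Codon 3: TCT Ser / TCT Ser — identical.
Codon 4: GAC Asp / GAT Asp — synonymous.
Codon 5: TTA Leu / CTC Leu — synonymous.
Codon 6: GGT Gly / GGT Gly — identical.
Synonymous differences: 2.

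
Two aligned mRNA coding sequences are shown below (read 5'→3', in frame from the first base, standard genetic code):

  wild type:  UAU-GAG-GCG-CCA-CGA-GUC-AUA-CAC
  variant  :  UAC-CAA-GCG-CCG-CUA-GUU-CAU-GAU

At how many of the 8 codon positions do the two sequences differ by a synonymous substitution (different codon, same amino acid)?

3

Codon 1: UAU Tyr / UAC Tyr — synonymous.
Codon 2: GAG Glu / CAA Gln — nonsynonymous.
Codon 3: GCG Ala / GCG Ala — identical.
Codon 4: CCA Pro / CCG Pro — synonymous.
Codon 5: CGA Arg / CUA Leu — nonsynonymous.
Codon 6: GUC Val / GUU Val — synonymous.
Codon 7: AUA Ile / CAU His — nonsynonymous.
Codon 8: CAC His / GAU Asp — nonsynonymous.
Synonymous differences: 3.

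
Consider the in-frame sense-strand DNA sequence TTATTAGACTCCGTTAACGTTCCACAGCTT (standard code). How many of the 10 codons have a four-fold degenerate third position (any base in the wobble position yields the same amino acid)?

Codon 1 TTA (Leu): third position 2-fold.
Codon 2 TTA (Leu): third position 2-fold.
Codon 3 GAC (Asp): third position 2-fold.
Codon 4 TCC (Ser): third position 4-fold.
Codon 5 GTT (Val): third position 4-fold.
Codon 6 AAC (Asn): third position 2-fold.
Codon 7 GTT (Val): third position 4-fold.
Codon 8 CCA (Pro): third position 4-fold.
Codon 9 CAG (Gln): third position 2-fold.
Codon 10 CTT (Leu): third position 4-fold.
Four-fold degenerate third positions: 5.

5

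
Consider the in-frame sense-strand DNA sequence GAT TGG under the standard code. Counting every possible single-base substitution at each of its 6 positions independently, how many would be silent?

1

Codon 1 (GAT, Asp): 1 synonymous substitution.
Codon 2 (TGG, Trp): 0 synonymous substitutions.
Total: 1 + 0 = 1.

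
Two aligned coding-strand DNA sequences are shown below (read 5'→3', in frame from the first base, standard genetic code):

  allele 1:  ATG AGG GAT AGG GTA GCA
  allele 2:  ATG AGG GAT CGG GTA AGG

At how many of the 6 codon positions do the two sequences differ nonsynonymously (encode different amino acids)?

1

Codon 1: ATG Met / ATG Met — identical.
Codon 2: AGG Arg / AGG Arg — identical.
Codon 3: GAT Asp / GAT Asp — identical.
Codon 4: AGG Arg / CGG Arg — synonymous.
Codon 5: GTA Val / GTA Val — identical.
Codon 6: GCA Ala / AGG Arg — nonsynonymous.
Nonsynonymous differences: 1.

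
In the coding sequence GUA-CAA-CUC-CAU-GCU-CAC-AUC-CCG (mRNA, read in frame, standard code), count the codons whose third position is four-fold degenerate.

Codon 1 GUA (Val): third position 4-fold.
Codon 2 CAA (Gln): third position 2-fold.
Codon 3 CUC (Leu): third position 4-fold.
Codon 4 CAU (His): third position 2-fold.
Codon 5 GCU (Ala): third position 4-fold.
Codon 6 CAC (His): third position 2-fold.
Codon 7 AUC (Ile): third position 3-fold.
Codon 8 CCG (Pro): third position 4-fold.
Four-fold degenerate third positions: 4.

4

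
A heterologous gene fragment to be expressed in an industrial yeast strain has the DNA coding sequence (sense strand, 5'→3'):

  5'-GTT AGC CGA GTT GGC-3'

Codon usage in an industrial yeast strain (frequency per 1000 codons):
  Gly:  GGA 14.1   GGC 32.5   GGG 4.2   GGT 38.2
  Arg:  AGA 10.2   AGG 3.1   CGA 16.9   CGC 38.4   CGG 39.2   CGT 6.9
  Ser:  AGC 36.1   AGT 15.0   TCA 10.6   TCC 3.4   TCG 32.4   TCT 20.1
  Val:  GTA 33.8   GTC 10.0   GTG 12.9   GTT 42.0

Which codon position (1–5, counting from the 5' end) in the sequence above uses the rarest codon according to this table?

3

Codon 1 GTT (Val): 42.0 per 1000.
Codon 2 AGC (Ser): 36.1 per 1000.
Codon 3 CGA (Arg): 16.9 per 1000.
Codon 4 GTT (Val): 42.0 per 1000.
Codon 5 GGC (Gly): 32.5 per 1000.
Lowest frequency is 16.9 at codon 3.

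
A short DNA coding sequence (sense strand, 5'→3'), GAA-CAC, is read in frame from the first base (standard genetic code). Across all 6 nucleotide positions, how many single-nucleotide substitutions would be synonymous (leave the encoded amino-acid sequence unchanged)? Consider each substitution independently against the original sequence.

2

Codon 1 (GAA, Glu): 1 synonymous substitution.
Codon 2 (CAC, His): 1 synonymous substitution.
Total: 1 + 1 = 2.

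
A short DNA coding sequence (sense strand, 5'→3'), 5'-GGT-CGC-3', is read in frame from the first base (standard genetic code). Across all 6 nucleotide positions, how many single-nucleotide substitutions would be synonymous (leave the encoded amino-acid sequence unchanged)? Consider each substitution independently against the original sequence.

6

Codon 1 (GGT, Gly): 3 synonymous substitutions.
Codon 2 (CGC, Arg): 3 synonymous substitutions.
Total: 3 + 3 = 6.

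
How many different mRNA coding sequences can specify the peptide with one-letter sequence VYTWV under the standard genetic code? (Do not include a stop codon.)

Val: 4 codons.
Tyr: 2 codons.
Thr: 4 codons.
Trp: 1 codon.
Val: 4 codons.
4 × 2 × 4 × 1 × 4 = 128.

128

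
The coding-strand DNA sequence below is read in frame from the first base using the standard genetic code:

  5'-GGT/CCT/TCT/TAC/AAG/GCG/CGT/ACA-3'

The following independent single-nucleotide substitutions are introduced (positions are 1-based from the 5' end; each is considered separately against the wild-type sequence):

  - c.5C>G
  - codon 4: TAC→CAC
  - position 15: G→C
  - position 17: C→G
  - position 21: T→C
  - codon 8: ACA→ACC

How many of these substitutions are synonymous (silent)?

Codon 2: CCT (Pro) → CGT (Arg) — missense.
Codon 4: TAC (Tyr) → CAC (His) — missense.
Codon 5: AAG (Lys) → AAC (Asn) — missense.
Codon 6: GCG (Ala) → GGG (Gly) — missense.
Codon 7: CGT (Arg) → CGC (Arg) — synonymous.
Codon 8: ACA (Thr) → ACC (Thr) — synonymous.
Synonymous: 2 of 6.

2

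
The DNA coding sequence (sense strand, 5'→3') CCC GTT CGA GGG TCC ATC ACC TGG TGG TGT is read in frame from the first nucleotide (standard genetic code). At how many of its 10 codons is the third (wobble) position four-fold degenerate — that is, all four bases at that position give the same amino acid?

Codon 1 CCC (Pro): third position 4-fold.
Codon 2 GTT (Val): third position 4-fold.
Codon 3 CGA (Arg): third position 4-fold.
Codon 4 GGG (Gly): third position 4-fold.
Codon 5 TCC (Ser): third position 4-fold.
Codon 6 ATC (Ile): third position 3-fold.
Codon 7 ACC (Thr): third position 4-fold.
Codon 8 TGG (Trp): third position 1-fold.
Codon 9 TGG (Trp): third position 1-fold.
Codon 10 TGT (Cys): third position 2-fold.
Four-fold degenerate third positions: 6.

6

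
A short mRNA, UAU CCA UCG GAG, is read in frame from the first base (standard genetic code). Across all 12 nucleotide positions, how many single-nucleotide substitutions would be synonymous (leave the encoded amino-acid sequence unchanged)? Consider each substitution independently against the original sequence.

8

Codon 1 (UAU, Tyr): 1 synonymous substitution.
Codon 2 (CCA, Pro): 3 synonymous substitutions.
Codon 3 (UCG, Ser): 3 synonymous substitutions.
Codon 4 (GAG, Glu): 1 synonymous substitution.
Total: 1 + 3 + 3 + 1 = 8.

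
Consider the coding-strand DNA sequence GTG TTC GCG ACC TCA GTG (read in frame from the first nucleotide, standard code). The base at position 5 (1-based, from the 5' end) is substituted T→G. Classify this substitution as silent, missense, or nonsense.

missense

Position 5 falls in codon 2: TTC → Phe.
After the substitution the codon is TGC → Cys.
Phe ≠ Cys, so this is a missense mutation.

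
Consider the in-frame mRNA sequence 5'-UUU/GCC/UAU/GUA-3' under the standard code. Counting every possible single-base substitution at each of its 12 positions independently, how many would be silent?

Codon 1 (UUU, Phe): 1 synonymous substitution.
Codon 2 (GCC, Ala): 3 synonymous substitutions.
Codon 3 (UAU, Tyr): 1 synonymous substitution.
Codon 4 (GUA, Val): 3 synonymous substitutions.
Total: 1 + 3 + 1 + 3 = 8.

8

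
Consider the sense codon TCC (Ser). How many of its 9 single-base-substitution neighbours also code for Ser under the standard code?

3

Position 1: none → 0 synonymous.
Position 2: none → 0 synonymous.
Position 3: TCT, TCA, TCG → 3 synonymous.
Total: 0 + 0 + 3 = 3.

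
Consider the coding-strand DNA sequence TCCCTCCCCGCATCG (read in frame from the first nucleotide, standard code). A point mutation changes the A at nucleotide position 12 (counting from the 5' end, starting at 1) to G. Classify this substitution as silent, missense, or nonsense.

Position 12 falls in codon 4: GCA → Ala.
After the substitution the codon is GCG → Ala.
Both encode Ala, so the change is synonymous.

silent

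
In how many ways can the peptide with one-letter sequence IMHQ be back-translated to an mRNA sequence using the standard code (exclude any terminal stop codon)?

Ile: 3 codons.
Met: 1 codon.
His: 2 codons.
Gln: 2 codons.
3 × 1 × 2 × 2 = 12.

12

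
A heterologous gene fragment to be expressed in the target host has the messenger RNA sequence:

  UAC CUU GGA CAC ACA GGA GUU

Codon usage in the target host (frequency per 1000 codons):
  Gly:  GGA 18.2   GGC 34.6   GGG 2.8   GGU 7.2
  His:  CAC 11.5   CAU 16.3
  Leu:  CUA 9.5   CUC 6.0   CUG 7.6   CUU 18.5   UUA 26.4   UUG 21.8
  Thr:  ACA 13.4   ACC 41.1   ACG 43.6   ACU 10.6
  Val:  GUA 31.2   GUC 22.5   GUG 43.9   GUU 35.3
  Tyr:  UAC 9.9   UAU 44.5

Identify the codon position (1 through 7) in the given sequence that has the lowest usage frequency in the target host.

Codon 1 UAC (Tyr): 9.9 per 1000.
Codon 2 CUU (Leu): 18.5 per 1000.
Codon 3 GGA (Gly): 18.2 per 1000.
Codon 4 CAC (His): 11.5 per 1000.
Codon 5 ACA (Thr): 13.4 per 1000.
Codon 6 GGA (Gly): 18.2 per 1000.
Codon 7 GUU (Val): 35.3 per 1000.
Lowest frequency is 9.9 at codon 1.

1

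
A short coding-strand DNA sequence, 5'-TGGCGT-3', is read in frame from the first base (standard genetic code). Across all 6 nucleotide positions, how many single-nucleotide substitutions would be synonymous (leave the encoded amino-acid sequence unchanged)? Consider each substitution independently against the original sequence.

Codon 1 (TGG, Trp): 0 synonymous substitutions.
Codon 2 (CGT, Arg): 3 synonymous substitutions.
Total: 0 + 3 = 3.

3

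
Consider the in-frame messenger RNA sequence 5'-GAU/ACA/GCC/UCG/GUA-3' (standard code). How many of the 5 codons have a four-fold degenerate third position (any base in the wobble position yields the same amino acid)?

Codon 1 GAU (Asp): third position 2-fold.
Codon 2 ACA (Thr): third position 4-fold.
Codon 3 GCC (Ala): third position 4-fold.
Codon 4 UCG (Ser): third position 4-fold.
Codon 5 GUA (Val): third position 4-fold.
Four-fold degenerate third positions: 4.

4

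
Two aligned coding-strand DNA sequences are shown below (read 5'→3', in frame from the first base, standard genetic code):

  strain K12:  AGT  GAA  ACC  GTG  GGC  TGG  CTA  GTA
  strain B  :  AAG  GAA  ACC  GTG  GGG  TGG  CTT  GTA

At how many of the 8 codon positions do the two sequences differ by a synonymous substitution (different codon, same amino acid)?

Codon 1: AGT Ser / AAG Lys — nonsynonymous.
Codon 2: GAA Glu / GAA Glu — identical.
Codon 3: ACC Thr / ACC Thr — identical.
Codon 4: GTG Val / GTG Val — identical.
Codon 5: GGC Gly / GGG Gly — synonymous.
Codon 6: TGG Trp / TGG Trp — identical.
Codon 7: CTA Leu / CTT Leu — synonymous.
Codon 8: GTA Val / GTA Val — identical.
Synonymous differences: 2.

2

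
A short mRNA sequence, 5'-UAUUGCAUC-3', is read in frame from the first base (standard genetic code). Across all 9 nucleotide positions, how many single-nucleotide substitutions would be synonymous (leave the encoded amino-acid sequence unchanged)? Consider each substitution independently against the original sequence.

4

Codon 1 (UAU, Tyr): 1 synonymous substitution.
Codon 2 (UGC, Cys): 1 synonymous substitution.
Codon 3 (AUC, Ile): 2 synonymous substitutions.
Total: 1 + 1 + 2 = 4.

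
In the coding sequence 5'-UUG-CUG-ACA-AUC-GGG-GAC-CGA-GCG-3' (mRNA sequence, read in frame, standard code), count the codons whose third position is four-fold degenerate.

5

Codon 1 UUG (Leu): third position 2-fold.
Codon 2 CUG (Leu): third position 4-fold.
Codon 3 ACA (Thr): third position 4-fold.
Codon 4 AUC (Ile): third position 3-fold.
Codon 5 GGG (Gly): third position 4-fold.
Codon 6 GAC (Asp): third position 2-fold.
Codon 7 CGA (Arg): third position 4-fold.
Codon 8 GCG (Ala): third position 4-fold.
Four-fold degenerate third positions: 5.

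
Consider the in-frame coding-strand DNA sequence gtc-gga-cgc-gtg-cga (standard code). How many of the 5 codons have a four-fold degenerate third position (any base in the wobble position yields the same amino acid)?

5

Codon 1 GTC (Val): third position 4-fold.
Codon 2 GGA (Gly): third position 4-fold.
Codon 3 CGC (Arg): third position 4-fold.
Codon 4 GTG (Val): third position 4-fold.
Codon 5 CGA (Arg): third position 4-fold.
Four-fold degenerate third positions: 5.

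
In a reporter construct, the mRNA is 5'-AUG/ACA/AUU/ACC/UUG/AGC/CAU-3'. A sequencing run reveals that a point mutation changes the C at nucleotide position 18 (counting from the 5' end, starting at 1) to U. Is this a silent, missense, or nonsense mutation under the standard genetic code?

silent

Position 18 falls in codon 6: AGC → Ser.
After the substitution the codon is AGU → Ser.
Both encode Ser, so the change is synonymous.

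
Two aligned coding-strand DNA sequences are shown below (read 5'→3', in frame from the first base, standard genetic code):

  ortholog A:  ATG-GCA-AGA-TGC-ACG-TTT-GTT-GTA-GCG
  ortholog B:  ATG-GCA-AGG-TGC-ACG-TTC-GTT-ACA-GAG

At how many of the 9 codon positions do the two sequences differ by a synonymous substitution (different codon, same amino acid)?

Codon 1: ATG Met / ATG Met — identical.
Codon 2: GCA Ala / GCA Ala — identical.
Codon 3: AGA Arg / AGG Arg — synonymous.
Codon 4: TGC Cys / TGC Cys — identical.
Codon 5: ACG Thr / ACG Thr — identical.
Codon 6: TTT Phe / TTC Phe — synonymous.
Codon 7: GTT Val / GTT Val — identical.
Codon 8: GTA Val / ACA Thr — nonsynonymous.
Codon 9: GCG Ala / GAG Glu — nonsynonymous.
Synonymous differences: 2.

2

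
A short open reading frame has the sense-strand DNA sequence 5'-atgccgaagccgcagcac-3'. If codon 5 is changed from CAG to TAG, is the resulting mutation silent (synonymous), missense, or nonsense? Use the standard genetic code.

Position 13 falls in codon 5: CAG → Gln.
After the substitution the codon is TAG → Stop.
The new codon is a stop codon, so this is a nonsense mutation.

nonsense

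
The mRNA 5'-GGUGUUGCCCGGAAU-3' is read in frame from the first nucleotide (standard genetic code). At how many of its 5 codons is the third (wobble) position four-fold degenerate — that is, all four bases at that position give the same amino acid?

Codon 1 GGU (Gly): third position 4-fold.
Codon 2 GUU (Val): third position 4-fold.
Codon 3 GCC (Ala): third position 4-fold.
Codon 4 CGG (Arg): third position 4-fold.
Codon 5 AAU (Asn): third position 2-fold.
Four-fold degenerate third positions: 4.

4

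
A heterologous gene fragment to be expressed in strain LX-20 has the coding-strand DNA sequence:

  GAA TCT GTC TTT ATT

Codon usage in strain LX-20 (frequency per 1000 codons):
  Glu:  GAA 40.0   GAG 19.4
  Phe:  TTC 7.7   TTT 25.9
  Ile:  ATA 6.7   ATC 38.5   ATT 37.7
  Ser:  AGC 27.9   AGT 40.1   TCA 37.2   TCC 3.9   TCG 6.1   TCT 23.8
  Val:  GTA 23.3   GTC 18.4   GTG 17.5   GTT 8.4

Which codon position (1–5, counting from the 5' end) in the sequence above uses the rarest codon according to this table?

3

Codon 1 GAA (Glu): 40.0 per 1000.
Codon 2 TCT (Ser): 23.8 per 1000.
Codon 3 GTC (Val): 18.4 per 1000.
Codon 4 TTT (Phe): 25.9 per 1000.
Codon 5 ATT (Ile): 37.7 per 1000.
Lowest frequency is 18.4 at codon 3.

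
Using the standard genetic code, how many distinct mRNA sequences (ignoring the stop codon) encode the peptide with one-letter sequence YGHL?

96

Tyr: 2 codons.
Gly: 4 codons.
His: 2 codons.
Leu: 6 codons.
2 × 4 × 2 × 6 = 96.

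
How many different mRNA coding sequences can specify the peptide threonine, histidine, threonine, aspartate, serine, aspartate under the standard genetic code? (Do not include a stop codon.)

768

Thr: 4 codons.
His: 2 codons.
Thr: 4 codons.
Asp: 2 codons.
Ser: 6 codons.
Asp: 2 codons.
4 × 2 × 4 × 2 × 6 × 2 = 768.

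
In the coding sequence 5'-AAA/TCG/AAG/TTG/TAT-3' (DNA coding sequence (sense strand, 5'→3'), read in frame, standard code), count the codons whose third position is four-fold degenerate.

Codon 1 AAA (Lys): third position 2-fold.
Codon 2 TCG (Ser): third position 4-fold.
Codon 3 AAG (Lys): third position 2-fold.
Codon 4 TTG (Leu): third position 2-fold.
Codon 5 TAT (Tyr): third position 2-fold.
Four-fold degenerate third positions: 1.

1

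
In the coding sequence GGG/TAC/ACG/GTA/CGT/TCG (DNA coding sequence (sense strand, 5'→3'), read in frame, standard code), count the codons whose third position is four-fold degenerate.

5

Codon 1 GGG (Gly): third position 4-fold.
Codon 2 TAC (Tyr): third position 2-fold.
Codon 3 ACG (Thr): third position 4-fold.
Codon 4 GTA (Val): third position 4-fold.
Codon 5 CGT (Arg): third position 4-fold.
Codon 6 TCG (Ser): third position 4-fold.
Four-fold degenerate third positions: 5.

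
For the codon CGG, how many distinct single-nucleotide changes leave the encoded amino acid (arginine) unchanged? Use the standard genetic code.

Position 1: AGG → 1 synonymous.
Position 2: none → 0 synonymous.
Position 3: CGT, CGC, CGA → 3 synonymous.
Total: 1 + 0 + 3 = 4.

4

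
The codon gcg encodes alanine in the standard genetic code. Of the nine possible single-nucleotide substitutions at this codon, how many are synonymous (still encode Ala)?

3

Position 1: none → 0 synonymous.
Position 2: none → 0 synonymous.
Position 3: GCU, GCC, GCA → 3 synonymous.
Total: 0 + 0 + 3 = 3.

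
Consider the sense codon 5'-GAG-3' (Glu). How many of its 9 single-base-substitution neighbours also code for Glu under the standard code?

1

Position 1: none → 0 synonymous.
Position 2: none → 0 synonymous.
Position 3: GAA → 1 synonymous.
Total: 0 + 0 + 1 = 1.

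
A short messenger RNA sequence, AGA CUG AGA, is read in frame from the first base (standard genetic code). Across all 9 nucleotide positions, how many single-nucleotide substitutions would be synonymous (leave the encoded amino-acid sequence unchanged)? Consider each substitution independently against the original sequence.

8

Codon 1 (AGA, Arg): 2 synonymous substitutions.
Codon 2 (CUG, Leu): 4 synonymous substitutions.
Codon 3 (AGA, Arg): 2 synonymous substitutions.
Total: 2 + 4 + 2 = 8.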